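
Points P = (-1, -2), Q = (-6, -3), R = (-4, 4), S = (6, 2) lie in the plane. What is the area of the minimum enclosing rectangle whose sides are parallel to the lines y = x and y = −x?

102

In coordinates u = x + y, v = x − y the rectangle is axis-aligned; the map (x,y)→(u,v) scales areas by 2.
u-values: -3, -9, 0, 8; range = 8 − (-9) = 17.
v-values: 1, -3, -8, 4; range = 4 − (-8) = 12.
Area = (17 × 12) / 2 = 102.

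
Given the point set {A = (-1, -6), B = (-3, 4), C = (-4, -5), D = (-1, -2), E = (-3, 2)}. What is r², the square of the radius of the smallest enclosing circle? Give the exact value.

A smallest enclosing disk is always determined by at most three of the input points on its boundary.
The farthest pair is A–B with squared distance 104. The circle on this segment as diameter has centre (-2, -1) and r² = 104/4 = 26.
Check C: distance² to centre = 20 ≤ 26, so it lies inside.
All remaining points lie in this disk, and no smaller disk contains both endpoints, so this is the minimum enclosing circle.

26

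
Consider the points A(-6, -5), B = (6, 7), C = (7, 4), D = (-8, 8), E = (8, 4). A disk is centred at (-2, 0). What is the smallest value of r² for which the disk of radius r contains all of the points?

The required radius is the distance from (-2, 0) to the farthest point.
Squared distances: 41, 113, 97, 100, 116.
Maximum is 116, attained at E.

116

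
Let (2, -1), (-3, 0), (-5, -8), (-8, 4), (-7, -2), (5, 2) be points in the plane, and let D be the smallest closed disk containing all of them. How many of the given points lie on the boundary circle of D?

3

The minimum enclosing circle of a finite set is fixed by two of the points (as a diameter) or three (as a circumcircle).
The minimum enclosing circle is determined by three boundary points: (-5, -8), (-8, 4), (5, 2).
Their circumcentre is (-2.1, -0.9) with r² = 58.82.
The farthest remaining point (-7, -2) is at distance² 25.22 ≤ 58.82.
The points at distance exactly r from the centre are (-5, -8), (-8, 4), (5, 2) — 3 points.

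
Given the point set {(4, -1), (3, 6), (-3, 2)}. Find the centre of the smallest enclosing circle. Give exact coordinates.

Call the three points A, B, C in the order given.
Side lengths²: AB² = 50, AC² = 58, BC² = 52.
Since AC² = 58 < 52 + 50 = 102, the triangle is acute, so the smallest enclosing circle is the circumcircle.
Circumcentre = (28/23, 50/23), r² = 9425/529.
Centre = (28/23, 50/23).

(28/23, 50/23)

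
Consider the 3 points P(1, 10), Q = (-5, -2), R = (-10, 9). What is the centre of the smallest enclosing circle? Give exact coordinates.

(-86/21, 106/21)

Side lengths²: PQ² = 180, PR² = 122, QR² = 146.
Since PQ² = 180 < 146 + 122 = 268, the triangle is acute, so the smallest enclosing circle is the circumcircle.
Circumcentre = (-86/21, 106/21), r² = 22265/441.
Centre = (-86/21, 106/21).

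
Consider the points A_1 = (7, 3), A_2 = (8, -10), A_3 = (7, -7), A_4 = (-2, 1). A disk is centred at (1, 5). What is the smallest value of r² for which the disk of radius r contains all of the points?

274

The required radius is the distance from (1, 5) to the farthest point.
Squared distances: 40, 274, 180, 25.
Maximum is 274, attained at A_2.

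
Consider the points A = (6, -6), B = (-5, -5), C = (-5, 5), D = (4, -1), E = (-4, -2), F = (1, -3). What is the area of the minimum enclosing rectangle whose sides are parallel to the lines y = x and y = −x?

In coordinates u = x + y, v = x − y the rectangle is axis-aligned; the map (x,y)→(u,v) scales areas by 2.
u-values: 0, -10, 0, 3, -6, -2; range = 3 − (-10) = 13.
v-values: 12, 0, -10, 5, -2, 4; range = 12 − (-10) = 22.
Area = (13 × 22) / 2 = 143.

143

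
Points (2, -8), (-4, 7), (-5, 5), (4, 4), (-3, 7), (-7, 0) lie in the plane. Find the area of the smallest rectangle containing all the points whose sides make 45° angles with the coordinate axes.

157.5

In coordinates u = x + y, v = x − y the rectangle is axis-aligned; the map (x,y)→(u,v) scales areas by 2.
u-values: -6, 3, 0, 8, 4, -7; range = 8 − (-7) = 15.
v-values: 10, -11, -10, 0, -10, -7; range = 10 − (-11) = 21.
Area = (15 × 21) / 2 = 157.5.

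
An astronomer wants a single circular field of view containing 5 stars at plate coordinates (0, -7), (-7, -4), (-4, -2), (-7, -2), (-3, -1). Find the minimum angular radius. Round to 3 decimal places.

The farthest pair is (0, -7)–(-7, -2) with squared distance 74. The circle on this segment as diameter has centre (-3.5, -4.5) and r² = 74/4 = 18.5.
Check (-7, -4): distance² to centre = 12.5 ≤ 18.5, so it lies inside.
All remaining points lie in this disk, and no smaller disk contains both endpoints, so this is the minimum enclosing circle.
r = √(18.5) ≈ 4.301.

4.301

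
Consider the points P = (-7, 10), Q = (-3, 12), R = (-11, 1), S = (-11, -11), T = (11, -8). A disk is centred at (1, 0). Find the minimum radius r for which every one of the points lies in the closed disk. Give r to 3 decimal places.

The required radius is the distance from (1, 0) to the farthest point.
Squared distances: 164, 160, 145, 265, 164.
Maximum is 265, attained at S.
r = √265 ≈ 16.279.

16.279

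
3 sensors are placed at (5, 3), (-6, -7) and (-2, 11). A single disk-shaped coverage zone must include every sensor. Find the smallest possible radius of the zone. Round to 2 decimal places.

Call the three points A, B, C in the order given.
Side lengths²: AB² = 221, AC² = 113, BC² = 340.
Since BC² = 340 ≥ 221 + 113 = 334, the angle opposite BC is not acute, so the smallest enclosing circle has BC as diameter.
Centre = midpoint of BC = (-4, 2), r² = 340/4 = 85.
r = √85 ≈ 9.22.

9.22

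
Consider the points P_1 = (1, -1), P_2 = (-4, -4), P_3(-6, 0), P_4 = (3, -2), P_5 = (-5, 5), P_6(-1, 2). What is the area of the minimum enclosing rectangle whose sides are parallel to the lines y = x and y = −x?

In coordinates u = x + y, v = x − y the rectangle is axis-aligned; the map (x,y)→(u,v) scales areas by 2.
u-values: 0, -8, -6, 1, 0, 1; range = 1 − (-8) = 9.
v-values: 2, 0, -6, 5, -10, -3; range = 5 − (-10) = 15.
Area = (9 × 15) / 2 = 67.5.

67.5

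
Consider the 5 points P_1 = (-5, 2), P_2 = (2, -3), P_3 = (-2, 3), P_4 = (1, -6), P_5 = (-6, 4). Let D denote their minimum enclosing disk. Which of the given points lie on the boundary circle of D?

P_4, P_5

By Welzl's lemma the MEC is supported by two points (diametrically opposite) or three points (on a circumcircle).
The farthest pair is P_4–P_5 with squared distance 149. The circle on this segment as diameter has centre (-2.5, -1) and r² = 149/4 = 37.25.
Check P_1: distance² to centre = 15.25 ≤ 37.25, so it lies inside.
All remaining points lie in this disk, and no smaller disk contains both endpoints, so this is the minimum enclosing circle.
The points at distance exactly r from the centre are P_4, P_5 — 2 points.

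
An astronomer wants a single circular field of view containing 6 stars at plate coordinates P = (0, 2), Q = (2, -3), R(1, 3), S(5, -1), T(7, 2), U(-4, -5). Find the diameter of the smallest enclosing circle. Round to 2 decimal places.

The farthest pair is T–U with squared distance 170. The circle on this segment as diameter has centre (1.5, -1.5) and r² = 170/4 = 42.5.
Check P: distance² to centre = 14.5 ≤ 42.5, so it lies inside.
All remaining points lie in this disk, and no smaller disk contains both endpoints, so this is the minimum enclosing circle.
Diameter = 2r = 2√(42.5) ≈ 13.04.

13.04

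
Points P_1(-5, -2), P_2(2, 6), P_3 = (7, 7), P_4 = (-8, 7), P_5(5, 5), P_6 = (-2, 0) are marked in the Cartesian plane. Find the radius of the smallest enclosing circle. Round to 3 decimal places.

By Welzl's lemma the MEC is supported by two points (diametrically opposite) or three points (on a circumcircle).
The minimum enclosing circle is determined by three boundary points: P_1, P_3, P_4.
Their circumcentre is (-0.5, 4.5) with r² = 62.5.
The farthest remaining point P_5 is at distance² 30.5 ≤ 62.5.
r = √(62.5) ≈ 7.906.

7.906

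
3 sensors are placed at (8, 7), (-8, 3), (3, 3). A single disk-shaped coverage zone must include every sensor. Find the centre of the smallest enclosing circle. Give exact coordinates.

Call the three points A, B, C in the order given.
Side lengths²: AB² = 272, AC² = 41, BC² = 121.
Since AB² = 272 ≥ 121 + 41 = 162, the angle opposite AB is not acute, so the smallest enclosing circle has AB as diameter.
Centre = midpoint of AB = (0, 5), r² = 272/4 = 68.
Centre = (0, 5).

(0, 5)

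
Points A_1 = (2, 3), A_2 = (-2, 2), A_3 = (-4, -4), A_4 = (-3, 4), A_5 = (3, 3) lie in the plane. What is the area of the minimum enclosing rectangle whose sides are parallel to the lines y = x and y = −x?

In coordinates u = x + y, v = x − y the rectangle is axis-aligned; the map (x,y)→(u,v) scales areas by 2.
u-values: 5, 0, -8, 1, 6; range = 6 − (-8) = 14.
v-values: -1, -4, 0, -7, 0; range = 0 − (-7) = 7.
Area = (14 × 7) / 2 = 49.

49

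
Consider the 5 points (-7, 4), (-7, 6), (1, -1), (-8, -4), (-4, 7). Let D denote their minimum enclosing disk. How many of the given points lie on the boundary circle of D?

The minimum enclosing circle is determined by three boundary points: (1, -1), (-8, -4), (-4, 7).
Their circumcentre is (-271/58, 59/58) with r² = 60965/1682.
The farthest remaining point (-7, 6) is at distance² 50873/1682 ≤ 60965/1682.
The points at distance exactly r from the centre are (1, -1), (-8, -4), (-4, 7) — 3 points.

3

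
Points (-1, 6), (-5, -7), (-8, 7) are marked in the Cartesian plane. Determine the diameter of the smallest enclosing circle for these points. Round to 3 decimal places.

14.495

Call the three points A, B, C in the order given.
Side lengths²: AB² = 185, AC² = 50, BC² = 205.
Since BC² = 205 < 185 + 50 = 235, the triangle is acute, so the smallest enclosing circle is the circumcircle.
Circumcentre = (-205/38, 9/38), r² = 37925/722.
Diameter = 2r = 2√(37925/722) ≈ 14.495.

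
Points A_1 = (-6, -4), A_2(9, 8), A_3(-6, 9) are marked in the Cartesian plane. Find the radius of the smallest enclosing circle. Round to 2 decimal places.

9.63

Side lengths²: A_1A_2² = 369, A_1A_3² = 169, A_2A_3² = 226.
Since A_1A_2² = 369 < 226 + 169 = 395, the triangle is acute, so the smallest enclosing circle is the circumcircle.
Circumcentre = (1.1, 2.5), r² = 92.66.
r = √(92.66) ≈ 9.63.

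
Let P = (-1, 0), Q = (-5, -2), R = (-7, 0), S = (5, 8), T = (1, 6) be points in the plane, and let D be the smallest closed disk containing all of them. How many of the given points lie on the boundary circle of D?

3

The minimum enclosing circle of a finite set is fixed by two of the points (as a diameter) or three (as a circumcircle).
The farthest pair is R–S with squared distance 208. The circle on this segment as diameter has centre (-1, 4) and r² = 208/4 = 52.
Check P: distance² to centre = 16 ≤ 52, so it lies inside.
All remaining points lie in this disk, and no smaller disk contains both endpoints, so this is the minimum enclosing circle.
The points at distance exactly r from the centre are Q, R, S — 3 points.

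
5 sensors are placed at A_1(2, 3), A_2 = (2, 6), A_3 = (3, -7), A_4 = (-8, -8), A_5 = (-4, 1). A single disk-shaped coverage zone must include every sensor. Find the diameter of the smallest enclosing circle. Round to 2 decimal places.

The farthest pair is A_2–A_4 with squared distance 296. The circle on this segment as diameter has centre (-3, -1) and r² = 296/4 = 74.
Check A_1: distance² to centre = 41 ≤ 74, so it lies inside.
All remaining points lie in this disk, and no smaller disk contains both endpoints, so this is the minimum enclosing circle.
Diameter = 2r = 2√74 ≈ 17.20.

17.20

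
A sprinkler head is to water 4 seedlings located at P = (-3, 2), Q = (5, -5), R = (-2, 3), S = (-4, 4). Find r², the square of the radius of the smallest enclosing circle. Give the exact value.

The farthest pair is Q–S with squared distance 162. The circle on this segment as diameter has centre (0.5, -0.5) and r² = 162/4 = 40.5.
Check P: distance² to centre = 18.5 ≤ 40.5, so it lies inside.
All remaining points lie in this disk, and no smaller disk contains both endpoints, so this is the minimum enclosing circle.

40.5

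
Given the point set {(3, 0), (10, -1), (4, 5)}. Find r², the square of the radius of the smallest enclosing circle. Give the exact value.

325/18

Call the three points A, B, C in the order given.
Side lengths²: AB² = 50, AC² = 26, BC² = 72.
Since BC² = 72 < 50 + 26 = 76, the triangle is acute, so the smallest enclosing circle is the circumcircle.
Circumcentre = (41/6, 11/6), r² = 325/18.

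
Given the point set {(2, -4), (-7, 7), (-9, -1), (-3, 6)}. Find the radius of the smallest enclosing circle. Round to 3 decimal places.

7.106

By Welzl's lemma the MEC is supported by two points (diametrically opposite) or three points (on a circumcircle).
The farthest pair is (2, -4)–(-7, 7) with squared distance 202. The circle on this segment as diameter has centre (-2.5, 1.5) and r² = 202/4 = 50.5.
Check (-9, -1): distance² to centre = 48.5 ≤ 50.5, so it lies inside.
All remaining points lie in this disk, and no smaller disk contains both endpoints, so this is the minimum enclosing circle.
r = √(50.5) ≈ 7.106.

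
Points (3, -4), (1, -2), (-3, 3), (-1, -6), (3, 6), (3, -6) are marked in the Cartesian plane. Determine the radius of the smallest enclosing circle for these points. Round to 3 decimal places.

The minimum enclosing circle of a finite set is fixed by two of the points (as a diameter) or three (as a circumcircle).
The farthest pair is (-1, -6)–(3, 6) with squared distance 160. The circle on this segment as diameter has centre (1, 0) and r² = 160/4 = 40.
Check (3, -4): distance² to centre = 20 ≤ 40, so it lies inside.
All remaining points lie in this disk, and no smaller disk contains both endpoints, so this is the minimum enclosing circle.
r = √40 ≈ 6.325.

6.325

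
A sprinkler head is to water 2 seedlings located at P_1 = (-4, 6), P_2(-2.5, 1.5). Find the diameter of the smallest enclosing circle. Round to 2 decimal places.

The smallest circle enclosing two points has them as diameter endpoints.
Centre = midpoint = (-3.25, 3.75); r² = |P_1P_2|²/4 = 22.5/4 = 5.625.
Diameter = 2r = 2√(5.625) ≈ 4.74.

4.74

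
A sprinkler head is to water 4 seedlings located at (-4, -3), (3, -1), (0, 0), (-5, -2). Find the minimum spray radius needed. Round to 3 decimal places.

4.031

A smallest enclosing disk is always determined by at most three of the input points on its boundary.
The farthest pair is (3, -1)–(-5, -2) with squared distance 65. The circle on this segment as diameter has centre (-1, -1.5) and r² = 65/4 = 16.25.
Check (-4, -3): distance² to centre = 11.25 ≤ 16.25, so it lies inside.
All remaining points lie in this disk, and no smaller disk contains both endpoints, so this is the minimum enclosing circle.
r = √(16.25) ≈ 4.031.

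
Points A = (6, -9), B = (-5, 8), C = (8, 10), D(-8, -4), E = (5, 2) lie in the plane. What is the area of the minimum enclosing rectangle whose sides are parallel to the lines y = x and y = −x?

420

In coordinates u = x + y, v = x − y the rectangle is axis-aligned; the map (x,y)→(u,v) scales areas by 2.
u-values: -3, 3, 18, -12, 7; range = 18 − (-12) = 30.
v-values: 15, -13, -2, -4, 3; range = 15 − (-13) = 28.
Area = (30 × 28) / 2 = 420.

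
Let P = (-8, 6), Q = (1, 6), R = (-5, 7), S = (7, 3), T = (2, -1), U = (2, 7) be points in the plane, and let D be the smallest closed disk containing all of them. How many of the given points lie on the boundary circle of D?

The minimum enclosing circle of a finite set is fixed by two of the points (as a diameter) or three (as a circumcircle).
The farthest pair is P–S with squared distance 234. The circle on this segment as diameter has centre (-0.5, 4.5) and r² = 234/4 = 58.5.
Check Q: distance² to centre = 4.5 ≤ 58.5, so it lies inside.
All remaining points lie in this disk, and no smaller disk contains both endpoints, so this is the minimum enclosing circle.
The points at distance exactly r from the centre are P, S — 2 points.

2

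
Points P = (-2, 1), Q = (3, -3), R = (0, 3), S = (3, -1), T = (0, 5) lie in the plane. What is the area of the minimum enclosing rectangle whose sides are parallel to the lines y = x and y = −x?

33

In coordinates u = x + y, v = x − y the rectangle is axis-aligned; the map (x,y)→(u,v) scales areas by 2.
u-values: -1, 0, 3, 2, 5; range = 5 − (-1) = 6.
v-values: -3, 6, -3, 4, -5; range = 6 − (-5) = 11.
Area = (6 × 11) / 2 = 33.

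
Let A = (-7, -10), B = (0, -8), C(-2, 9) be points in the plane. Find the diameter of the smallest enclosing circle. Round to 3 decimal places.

Side lengths²: AB² = 53, AC² = 386, BC² = 293.
Since AC² = 386 ≥ 293 + 53 = 346, the angle opposite AC is not acute, so the smallest enclosing circle has AC as diameter.
Centre = midpoint of AC = (-4.5, -0.5), r² = 386/4 = 96.5.
Diameter = 2r = 2√(96.5) ≈ 19.647.

19.647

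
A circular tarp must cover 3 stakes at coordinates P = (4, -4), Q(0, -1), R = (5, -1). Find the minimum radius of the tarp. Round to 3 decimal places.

Side lengths²: PQ² = 25, PR² = 10, QR² = 25.
Since QR² = 25 < 25 + 10 = 35, the triangle is acute, so the smallest enclosing circle is the circumcircle.
Circumcentre = (2.5, -11/6), r² = 125/18.
r = √(125/18) ≈ 2.635.

2.635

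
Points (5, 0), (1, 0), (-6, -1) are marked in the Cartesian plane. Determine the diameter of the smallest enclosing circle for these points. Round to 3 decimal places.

11.045

Call the three points A, B, C in the order given.
Side lengths²: AB² = 16, AC² = 122, BC² = 50.
Since AC² = 122 ≥ 50 + 16 = 66, the angle opposite AC is not acute, so the smallest enclosing circle has AC as diameter.
Centre = midpoint of AC = (-0.5, -0.5), r² = 122/4 = 30.5.
Diameter = 2r = 2√(30.5) ≈ 11.045.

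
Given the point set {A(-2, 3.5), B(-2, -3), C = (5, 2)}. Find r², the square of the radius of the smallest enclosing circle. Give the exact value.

7585/392

Side lengths²: AB² = 42.25, AC² = 51.25, BC² = 74.
Since BC² = 74 < 51.25 + 42.25 = 93.5, the triangle is acute, so the smallest enclosing circle is the circumcircle.
Circumcentre = (27/28, 0.25), r² = 7585/392.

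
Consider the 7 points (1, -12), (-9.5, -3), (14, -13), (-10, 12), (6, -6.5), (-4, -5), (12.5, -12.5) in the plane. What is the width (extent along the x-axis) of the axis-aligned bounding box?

max x = 14, min x = -10, so width = 24.

24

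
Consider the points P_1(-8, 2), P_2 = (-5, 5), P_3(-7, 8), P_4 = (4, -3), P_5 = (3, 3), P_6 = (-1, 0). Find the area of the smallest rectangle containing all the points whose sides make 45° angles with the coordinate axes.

In coordinates u = x + y, v = x − y the rectangle is axis-aligned; the map (x,y)→(u,v) scales areas by 2.
u-values: -6, 0, 1, 1, 6, -1; range = 6 − (-6) = 12.
v-values: -10, -10, -15, 7, 0, -1; range = 7 − (-15) = 22.
Area = (12 × 22) / 2 = 132.

132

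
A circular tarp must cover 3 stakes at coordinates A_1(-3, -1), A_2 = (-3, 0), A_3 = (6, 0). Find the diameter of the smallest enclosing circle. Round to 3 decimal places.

Side lengths²: A_1A_2² = 1, A_1A_3² = 82, A_2A_3² = 81.
Since A_1A_3² = 82 ≥ 81 + 1 = 82, the angle opposite A_1A_3 is not acute, so the smallest enclosing circle has A_1A_3 as diameter.
Centre = midpoint of A_1A_3 = (1.5, -0.5), r² = 82/4 = 20.5.
Diameter = 2r = 2√(20.5) ≈ 9.055.

9.055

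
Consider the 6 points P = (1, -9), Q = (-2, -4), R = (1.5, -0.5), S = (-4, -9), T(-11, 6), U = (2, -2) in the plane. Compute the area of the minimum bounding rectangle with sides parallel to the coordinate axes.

195

x ranges over [-11, 2], width 13.
y ranges over [-9, 6], height 15.
Area = 13 × 15 = 195.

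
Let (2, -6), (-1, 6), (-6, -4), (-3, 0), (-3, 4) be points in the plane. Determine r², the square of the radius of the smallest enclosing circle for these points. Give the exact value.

By Welzl's lemma the MEC is supported by two points (diametrically opposite) or three points (on a circumcircle).
The minimum enclosing circle is determined by three boundary points: (2, -6), (-1, 6), (-6, -4).
Their circumcentre is (-5/6, -1/3) with r² = 1445/36.
The farthest remaining point (-3, 4) is at distance² 845/36 ≤ 1445/36.

1445/36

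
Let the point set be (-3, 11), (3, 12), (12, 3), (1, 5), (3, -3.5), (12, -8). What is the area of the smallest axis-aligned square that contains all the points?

400

The bounding box has width 15 and height 20.
An axis-aligned square enclosing the set must have side ≥ max(width, height).
So the minimum side is max(15, 20) = 20.
Area = 20² = 400.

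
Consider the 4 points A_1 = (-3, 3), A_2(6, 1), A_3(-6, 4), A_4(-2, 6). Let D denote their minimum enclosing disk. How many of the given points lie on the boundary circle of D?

2

The minimum enclosing circle of a finite set is fixed by two of the points (as a diameter) or three (as a circumcircle).
The farthest pair is A_2–A_3 with squared distance 153. The circle on this segment as diameter has centre (0, 2.5) and r² = 153/4 = 38.25.
Check A_1: distance² to centre = 9.25 ≤ 38.25, so it lies inside.
All remaining points lie in this disk, and no smaller disk contains both endpoints, so this is the minimum enclosing circle.
The points at distance exactly r from the centre are A_2, A_3 — 2 points.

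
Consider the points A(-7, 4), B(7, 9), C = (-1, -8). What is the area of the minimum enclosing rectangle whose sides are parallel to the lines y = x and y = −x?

225

In coordinates u = x + y, v = x − y the rectangle is axis-aligned; the map (x,y)→(u,v) scales areas by 2.
u-values: -3, 16, -9; range = 16 − (-9) = 25.
v-values: -11, -2, 7; range = 7 − (-11) = 18.
Area = (25 × 18) / 2 = 225.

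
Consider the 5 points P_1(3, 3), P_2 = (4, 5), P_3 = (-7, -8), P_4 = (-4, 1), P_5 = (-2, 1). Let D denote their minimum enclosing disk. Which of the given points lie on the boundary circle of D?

P_2, P_3

A smallest enclosing disk is always determined by at most three of the input points on its boundary.
The farthest pair is P_2–P_3 with squared distance 290. The circle on this segment as diameter has centre (-1.5, -1.5) and r² = 290/4 = 72.5.
Check P_1: distance² to centre = 40.5 ≤ 72.5, so it lies inside.
All remaining points lie in this disk, and no smaller disk contains both endpoints, so this is the minimum enclosing circle.
The points at distance exactly r from the centre are P_2, P_3 — 2 points.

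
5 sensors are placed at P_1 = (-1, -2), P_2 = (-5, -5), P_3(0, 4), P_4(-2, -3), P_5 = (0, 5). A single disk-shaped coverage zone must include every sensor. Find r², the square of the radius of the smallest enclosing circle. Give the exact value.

31.25

A smallest enclosing disk is always determined by at most three of the input points on its boundary.
The farthest pair is P_2–P_5 with squared distance 125. The circle on this segment as diameter has centre (-2.5, 0) and r² = 125/4 = 31.25.
Check P_1: distance² to centre = 6.25 ≤ 31.25, so it lies inside.
All remaining points lie in this disk, and no smaller disk contains both endpoints, so this is the minimum enclosing circle.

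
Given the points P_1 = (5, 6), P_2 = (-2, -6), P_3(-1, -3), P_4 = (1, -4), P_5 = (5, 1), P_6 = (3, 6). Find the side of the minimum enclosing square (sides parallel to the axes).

The bounding box has width 7 and height 12.
An axis-aligned square enclosing the set must have side ≥ max(width, height).
So the minimum side is max(7, 12) = 12.

12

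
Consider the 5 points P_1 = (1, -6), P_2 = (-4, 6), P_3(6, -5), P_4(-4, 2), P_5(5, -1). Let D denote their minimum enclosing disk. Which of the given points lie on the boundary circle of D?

The minimum enclosing circle of a finite set is fixed by two of the points (as a diameter) or three (as a circumcircle).
The farthest pair is P_2–P_3 with squared distance 221. The circle on this segment as diameter has centre (1, 0.5) and r² = 221/4 = 55.25.
Check P_1: distance² to centre = 42.25 ≤ 55.25, so it lies inside.
All remaining points lie in this disk, and no smaller disk contains both endpoints, so this is the minimum enclosing circle.
The points at distance exactly r from the centre are P_2, P_3 — 2 points.

P_2, P_3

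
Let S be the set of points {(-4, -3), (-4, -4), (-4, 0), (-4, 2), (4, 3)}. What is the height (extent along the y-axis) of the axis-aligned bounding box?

7

max y = 3, min y = -4, so height = 7.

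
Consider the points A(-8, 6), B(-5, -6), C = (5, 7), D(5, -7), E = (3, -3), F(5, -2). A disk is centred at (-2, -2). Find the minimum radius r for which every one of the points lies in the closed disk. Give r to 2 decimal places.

The required radius is the distance from (-2, -2) to the farthest point.
Squared distances: 100, 25, 130, 74, 26, 49.
Maximum is 130, attained at C.
r = √130 ≈ 11.40.

11.40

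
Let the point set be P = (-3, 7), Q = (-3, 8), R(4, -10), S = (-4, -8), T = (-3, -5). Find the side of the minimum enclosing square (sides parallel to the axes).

18

The bounding box has width 8 and height 18.
An axis-aligned square enclosing the set must have side ≥ max(width, height).
So the minimum side is max(8, 18) = 18.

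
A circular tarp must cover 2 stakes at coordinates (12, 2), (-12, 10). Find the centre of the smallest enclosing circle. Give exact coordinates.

The smallest circle enclosing two points has them as diameter endpoints.
Centre = midpoint = (0, 6); r² = |(12, 2)−(-12, 10)|²/4 = 640/4 = 160.
Centre = (0, 6).

(0, 6)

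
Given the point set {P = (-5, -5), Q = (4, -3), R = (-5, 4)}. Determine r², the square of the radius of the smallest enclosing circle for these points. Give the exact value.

5525/162

Side lengths²: PQ² = 85, PR² = 81, QR² = 130.
Since QR² = 130 < 85 + 81 = 166, the triangle is acute, so the smallest enclosing circle is the circumcircle.
Circumcentre = (-23/18, -0.5), r² = 5525/162.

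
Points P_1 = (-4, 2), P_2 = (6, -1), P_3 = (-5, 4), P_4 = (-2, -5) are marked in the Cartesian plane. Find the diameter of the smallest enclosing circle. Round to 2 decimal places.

A smallest enclosing disk is always determined by at most three of the input points on its boundary.
The minimum enclosing circle is determined by three boundary points: P_2, P_3, P_4.
Their circumcentre is (1/7, 5/7) with r² = 1825/49.
The farthest remaining point P_1 is at distance² 922/49 ≤ 1825/49.
Diameter = 2r = 2√(1825/49) ≈ 12.21.

12.21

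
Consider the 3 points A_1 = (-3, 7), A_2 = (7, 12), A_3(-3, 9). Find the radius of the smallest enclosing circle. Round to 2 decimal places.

Side lengths²: A_1A_2² = 125, A_1A_3² = 4, A_2A_3² = 109.
Since A_1A_2² = 125 ≥ 109 + 4 = 113, the angle opposite A_1A_2 is not acute, so the smallest enclosing circle has A_1A_2 as diameter.
Centre = midpoint of A_1A_2 = (2, 9.5), r² = 125/4 = 31.25.
r = √(31.25) ≈ 5.59.

5.59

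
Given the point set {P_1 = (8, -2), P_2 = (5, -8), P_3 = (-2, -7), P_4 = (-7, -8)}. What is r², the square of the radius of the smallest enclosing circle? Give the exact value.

65.25

The farthest pair is P_1–P_4 with squared distance 261. The circle on this segment as diameter has centre (0.5, -5) and r² = 261/4 = 65.25.
Check P_2: distance² to centre = 29.25 ≤ 65.25, so it lies inside.
All remaining points lie in this disk, and no smaller disk contains both endpoints, so this is the minimum enclosing circle.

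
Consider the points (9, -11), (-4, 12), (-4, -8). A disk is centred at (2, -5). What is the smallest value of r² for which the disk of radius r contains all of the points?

325

The required radius is the distance from (2, -5) to the farthest point.
Squared distances: 85, 325, 45.
Maximum is 325, attained at (-4, 12).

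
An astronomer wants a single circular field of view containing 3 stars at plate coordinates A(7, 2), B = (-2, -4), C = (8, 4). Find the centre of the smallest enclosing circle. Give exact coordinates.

(3, 0)

Side lengths²: AB² = 117, AC² = 5, BC² = 164.
Since BC² = 164 ≥ 117 + 5 = 122, the angle opposite BC is not acute, so the smallest enclosing circle has BC as diameter.
Centre = midpoint of BC = (3, 0), r² = 164/4 = 41.
Centre = (3, 0).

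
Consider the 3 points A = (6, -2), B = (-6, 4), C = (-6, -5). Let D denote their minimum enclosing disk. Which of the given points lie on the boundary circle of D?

A, B, C

Side lengths²: AB² = 180, AC² = 153, BC² = 81.
Since AB² = 180 < 153 + 81 = 234, the triangle is acute, so the smallest enclosing circle is the circumcircle.
Circumcentre = (-0.75, -0.5), r² = 47.8125.
The points at distance exactly r from the centre are A, B, C — 3 points.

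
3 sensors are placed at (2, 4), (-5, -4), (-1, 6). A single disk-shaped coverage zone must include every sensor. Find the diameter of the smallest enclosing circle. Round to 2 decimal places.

Call the three points A, B, C in the order given.
Side lengths²: AB² = 113, AC² = 13, BC² = 116.
Since BC² = 116 < 113 + 13 = 126, the triangle is acute, so the smallest enclosing circle is the circumcircle.
Circumcentre = (-89/38, 14/19), r² = 42601/1444.
Diameter = 2r = 2√(42601/1444) ≈ 10.86.

10.86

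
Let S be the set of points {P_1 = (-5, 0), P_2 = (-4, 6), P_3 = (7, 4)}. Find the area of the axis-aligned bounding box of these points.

x ranges over [-5, 7], width 12.
y ranges over [0, 6], height 6.
Area = 12 × 6 = 72.

72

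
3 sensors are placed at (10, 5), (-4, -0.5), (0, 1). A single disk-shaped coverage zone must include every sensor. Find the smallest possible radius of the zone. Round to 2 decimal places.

7.52

Call the three points A, B, C in the order given.
Side lengths²: AB² = 226.25, AC² = 116, BC² = 18.25.
Since AB² = 226.25 ≥ 116 + 18.25 = 134.25, the angle opposite AB is not acute, so the smallest enclosing circle has AB as diameter.
Centre = midpoint of AB = (3, 2.25), r² = 226.25/4 = 56.5625.
r = √(56.5625) ≈ 7.52.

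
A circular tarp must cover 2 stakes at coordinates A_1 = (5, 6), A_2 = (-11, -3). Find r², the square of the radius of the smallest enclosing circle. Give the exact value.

84.25

The smallest circle enclosing two points has them as diameter endpoints.
Centre = midpoint = (-3, 1.5); r² = |A_1A_2|²/4 = 337/4 = 84.25.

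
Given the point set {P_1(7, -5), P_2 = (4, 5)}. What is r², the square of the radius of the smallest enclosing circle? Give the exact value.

27.25

The smallest circle enclosing two points has them as diameter endpoints.
Centre = midpoint = (5.5, 0); r² = |P_1P_2|²/4 = 109/4 = 27.25.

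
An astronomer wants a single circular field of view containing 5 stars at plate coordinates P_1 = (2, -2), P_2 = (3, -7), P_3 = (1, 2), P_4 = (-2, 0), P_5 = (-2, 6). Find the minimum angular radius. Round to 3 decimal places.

6.964

The farthest pair is P_2–P_5 with squared distance 194. The circle on this segment as diameter has centre (0.5, -0.5) and r² = 194/4 = 48.5.
Check P_1: distance² to centre = 4.5 ≤ 48.5, so it lies inside.
All remaining points lie in this disk, and no smaller disk contains both endpoints, so this is the minimum enclosing circle.
r = √(48.5) ≈ 6.964.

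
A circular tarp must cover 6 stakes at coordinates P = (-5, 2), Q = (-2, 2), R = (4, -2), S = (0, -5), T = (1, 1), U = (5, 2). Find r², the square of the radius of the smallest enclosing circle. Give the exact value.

By Welzl's lemma the MEC is supported by two points (diametrically opposite) or three points (on a circumcircle).
The minimum enclosing circle is determined by three boundary points: P, S, U.
Their circumcentre is (0, 2/7) with r² = 1369/49.
The farthest remaining point R is at distance² 1040/49 ≤ 1369/49.

1369/49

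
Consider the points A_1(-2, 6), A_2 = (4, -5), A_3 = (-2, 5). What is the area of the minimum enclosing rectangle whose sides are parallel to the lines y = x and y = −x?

42.5

In coordinates u = x + y, v = x − y the rectangle is axis-aligned; the map (x,y)→(u,v) scales areas by 2.
u-values: 4, -1, 3; range = 4 − (-1) = 5.
v-values: -8, 9, -7; range = 9 − (-8) = 17.
Area = (5 × 17) / 2 = 42.5.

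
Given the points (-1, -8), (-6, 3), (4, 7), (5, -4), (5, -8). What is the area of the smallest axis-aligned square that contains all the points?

The bounding box has width 11 and height 15.
An axis-aligned square enclosing the set must have side ≥ max(width, height).
So the minimum side is max(11, 15) = 15.
Area = 15² = 225.

225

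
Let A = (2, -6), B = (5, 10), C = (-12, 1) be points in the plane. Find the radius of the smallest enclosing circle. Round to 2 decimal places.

10.00

Side lengths²: AB² = 265, AC² = 245, BC² = 370.
Since BC² = 370 < 265 + 245 = 510, the triangle is acute, so the smallest enclosing circle is the circumcircle.
Circumcentre = (-31/14, 43/14), r² = 9805/98.
r = √(9805/98) ≈ 10.00.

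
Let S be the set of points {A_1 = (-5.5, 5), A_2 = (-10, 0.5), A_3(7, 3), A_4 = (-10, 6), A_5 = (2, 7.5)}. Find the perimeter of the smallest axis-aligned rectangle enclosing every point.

48

Width = max x − min x = 7 − (-10) = 17.
Height = max y − min y = 7.5 − 0.5 = 7.
Perimeter = 2(17 + 7) = 48.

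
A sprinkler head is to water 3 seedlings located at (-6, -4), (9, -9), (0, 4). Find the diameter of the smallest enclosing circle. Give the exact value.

Call the three points A, B, C in the order given.
Side lengths²: AB² = 250, AC² = 100, BC² = 250.
Since BC² = 250 < 250 + 100 = 350, the triangle is acute, so the smallest enclosing circle is the circumcircle.
Circumcentre = (7/3, -4), r² = 625/9.
Diameter = 2r = 2√(625/9) = 50/3.

50/3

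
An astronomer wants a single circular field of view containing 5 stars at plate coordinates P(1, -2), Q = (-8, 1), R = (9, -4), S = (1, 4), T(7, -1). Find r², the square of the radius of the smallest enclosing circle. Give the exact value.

78.5

The minimum enclosing circle of a finite set is fixed by two of the points (as a diameter) or three (as a circumcircle).
The farthest pair is Q–R with squared distance 314. The circle on this segment as diameter has centre (0.5, -1.5) and r² = 314/4 = 78.5.
Check P: distance² to centre = 0.5 ≤ 78.5, so it lies inside.
All remaining points lie in this disk, and no smaller disk contains both endpoints, so this is the minimum enclosing circle.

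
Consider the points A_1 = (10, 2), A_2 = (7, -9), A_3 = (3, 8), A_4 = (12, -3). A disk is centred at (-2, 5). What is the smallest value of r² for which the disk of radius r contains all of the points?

The required radius is the distance from (-2, 5) to the farthest point.
Squared distances: 153, 277, 34, 260.
Maximum is 277, attained at A_2.

277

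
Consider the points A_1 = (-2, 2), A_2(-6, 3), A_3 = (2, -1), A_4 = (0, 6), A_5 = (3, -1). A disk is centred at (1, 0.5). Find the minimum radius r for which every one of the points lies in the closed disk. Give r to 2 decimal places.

The required radius is the distance from (1, 0.5) to the farthest point.
Squared distances: 11.25, 55.25, 3.25, 31.25, 6.25.
Maximum is 55.25, attained at A_2.
r = √(55.25) ≈ 7.43.

7.43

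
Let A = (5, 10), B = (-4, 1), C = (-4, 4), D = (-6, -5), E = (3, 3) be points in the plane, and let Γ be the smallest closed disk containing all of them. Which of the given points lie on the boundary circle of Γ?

The farthest pair is A–D with squared distance 346. The circle on this segment as diameter has centre (-0.5, 2.5) and r² = 346/4 = 86.5.
Check B: distance² to centre = 14.5 ≤ 86.5, so it lies inside.
All remaining points lie in this disk, and no smaller disk contains both endpoints, so this is the minimum enclosing circle.
The points at distance exactly r from the centre are A, D — 2 points.

A, D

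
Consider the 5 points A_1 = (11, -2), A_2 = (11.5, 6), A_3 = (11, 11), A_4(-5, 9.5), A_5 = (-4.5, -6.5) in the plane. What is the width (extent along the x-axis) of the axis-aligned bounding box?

16.5

max x = 11.5, min x = -5, so width = 16.5.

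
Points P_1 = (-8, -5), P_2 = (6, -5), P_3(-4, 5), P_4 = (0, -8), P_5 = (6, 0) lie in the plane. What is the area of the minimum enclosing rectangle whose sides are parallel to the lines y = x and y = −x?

190

In coordinates u = x + y, v = x − y the rectangle is axis-aligned; the map (x,y)→(u,v) scales areas by 2.
u-values: -13, 1, 1, -8, 6; range = 6 − (-13) = 19.
v-values: -3, 11, -9, 8, 6; range = 11 − (-9) = 20.
Area = (19 × 20) / 2 = 190.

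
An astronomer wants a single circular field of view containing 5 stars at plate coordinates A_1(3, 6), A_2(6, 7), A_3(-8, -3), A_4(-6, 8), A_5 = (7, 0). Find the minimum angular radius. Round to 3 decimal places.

8.602

The farthest pair is A_2–A_3 with squared distance 296. The circle on this segment as diameter has centre (-1, 2) and r² = 296/4 = 74.
Check A_1: distance² to centre = 32 ≤ 74, so it lies inside.
All remaining points lie in this disk, and no smaller disk contains both endpoints, so this is the minimum enclosing circle.
r = √74 ≈ 8.602.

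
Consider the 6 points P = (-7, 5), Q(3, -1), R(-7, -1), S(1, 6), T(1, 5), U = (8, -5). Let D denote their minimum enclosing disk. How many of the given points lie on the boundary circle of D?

By Welzl's lemma the MEC is supported by two points (diametrically opposite) or three points (on a circumcircle).
The farthest pair is P–U with squared distance 325. The circle on this segment as diameter has centre (0.5, 0) and r² = 325/4 = 81.25.
Check Q: distance² to centre = 7.25 ≤ 81.25, so it lies inside.
All remaining points lie in this disk, and no smaller disk contains both endpoints, so this is the minimum enclosing circle.
The points at distance exactly r from the centre are P, U — 2 points.

2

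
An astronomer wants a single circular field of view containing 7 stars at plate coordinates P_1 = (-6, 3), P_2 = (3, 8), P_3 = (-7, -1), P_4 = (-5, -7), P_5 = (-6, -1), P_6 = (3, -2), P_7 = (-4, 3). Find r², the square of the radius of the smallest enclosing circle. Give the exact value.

The minimum enclosing circle of a finite set is fixed by two of the points (as a diameter) or three (as a circumcircle).
The farthest pair is P_2–P_4 with squared distance 289. The circle on this segment as diameter has centre (-1, 0.5) and r² = 289/4 = 72.25.
Check P_1: distance² to centre = 31.25 ≤ 72.25, so it lies inside.
All remaining points lie in this disk, and no smaller disk contains both endpoints, so this is the minimum enclosing circle.

72.25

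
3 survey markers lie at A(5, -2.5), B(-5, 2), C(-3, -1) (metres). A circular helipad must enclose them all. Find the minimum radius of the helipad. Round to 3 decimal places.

Side lengths²: AB² = 120.25, AC² = 66.25, BC² = 13.
Since AB² = 120.25 ≥ 66.25 + 13 = 79.25, the angle opposite AB is not acute, so the smallest enclosing circle has AB as diameter.
Centre = midpoint of AB = (0, -0.25), r² = 120.25/4 = 30.0625.
r = √(30.0625) ≈ 5.483.

5.483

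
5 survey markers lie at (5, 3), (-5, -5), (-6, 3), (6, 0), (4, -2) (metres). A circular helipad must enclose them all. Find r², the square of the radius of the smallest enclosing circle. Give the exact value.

By Welzl's lemma the MEC is supported by two points (diametrically opposite) or three points (on a circumcircle).
The minimum enclosing circle is determined by three boundary points: (-5, -5), (-6, 3), (6, 0).
Their circumcentre is (-29/62, -23/62) with r² = 80665/1922.
The farthest remaining point (5, 3) is at distance² 79301/1922 ≤ 80665/1922.

80665/1922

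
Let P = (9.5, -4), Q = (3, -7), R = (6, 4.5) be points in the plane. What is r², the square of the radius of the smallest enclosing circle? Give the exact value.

Side lengths²: PQ² = 51.25, PR² = 84.5, QR² = 141.25.
Since QR² = 141.25 ≥ 84.5 + 51.25 = 135.75, the angle opposite QR is not acute, so the smallest enclosing circle has QR as diameter.
Centre = midpoint of QR = (4.5, -1.25), r² = 141.25/4 = 35.3125.

35.3125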